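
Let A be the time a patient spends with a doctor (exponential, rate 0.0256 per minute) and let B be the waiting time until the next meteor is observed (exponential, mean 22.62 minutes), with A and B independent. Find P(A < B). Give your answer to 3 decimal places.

λ_1 = 0.0256, λ_2 = 1/22.62 = 0.0442087.
For independent exponentials, P(A < B) = λ_1/(λ_1+λ_2) = 0.0256/0.0698087 ≈ 0.367.

0.367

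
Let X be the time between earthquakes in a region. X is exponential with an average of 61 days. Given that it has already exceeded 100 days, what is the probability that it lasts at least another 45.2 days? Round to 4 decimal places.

The rate is λ = 1/61 = 0.0163934 per day.
By the memoryless property, P(X > 100+45.2 | X > 100) = P(X > 45.2).
P(X > 45.2) = e^(−0.74098) ≈ 0.4766.

0.4766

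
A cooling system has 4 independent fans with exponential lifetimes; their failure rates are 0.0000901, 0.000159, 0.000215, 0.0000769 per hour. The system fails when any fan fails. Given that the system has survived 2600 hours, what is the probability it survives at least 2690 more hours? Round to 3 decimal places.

0.233

Time to first failure ~ Exp(Σλ) with Σλ = 0.000541.
By memorylessness, P(T > 2600+2690 | T > 2600) = P(T > 2690) = e^(−0.000541·2690) ≈ 0.233.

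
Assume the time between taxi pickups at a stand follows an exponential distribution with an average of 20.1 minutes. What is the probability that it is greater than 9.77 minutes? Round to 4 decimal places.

0.6150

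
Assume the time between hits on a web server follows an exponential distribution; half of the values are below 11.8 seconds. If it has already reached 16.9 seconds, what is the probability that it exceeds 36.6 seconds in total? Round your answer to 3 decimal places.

0.314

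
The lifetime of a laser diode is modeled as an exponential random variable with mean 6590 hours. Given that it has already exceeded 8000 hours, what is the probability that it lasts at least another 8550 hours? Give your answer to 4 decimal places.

0.2732

The rate is λ = 1/6590 = 0.000151745 per hour.
P(X > s+t | X > s) = e^(−λ(s+t))/e^(−λs) = e^(−λt), independent of s = 8000.
P(X > 8550) = e^(−1.2974) ≈ 0.2732.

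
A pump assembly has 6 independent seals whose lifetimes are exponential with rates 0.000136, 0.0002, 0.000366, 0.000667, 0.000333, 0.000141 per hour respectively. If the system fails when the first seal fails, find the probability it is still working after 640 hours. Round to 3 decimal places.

The time to first failure is exponential with rate Σλ = 0.000136 + 0.0002 + 0.000366 + 0.000667 + 0.000333 + 0.000141 = 0.001843.
P(min > 640) = e^(−0.001843·640) = e^(−1.1795) ≈ 0.307.

0.307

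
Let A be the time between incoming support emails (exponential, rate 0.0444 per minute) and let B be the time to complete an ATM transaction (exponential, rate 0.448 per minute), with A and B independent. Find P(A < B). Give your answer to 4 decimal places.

0.0902

λ_1 = 0.0444, λ_2 = 0.448.
For independent exponentials, P(A < B) = λ_1/(λ_1+λ_2) = 0.0444/0.4924 ≈ 0.0902.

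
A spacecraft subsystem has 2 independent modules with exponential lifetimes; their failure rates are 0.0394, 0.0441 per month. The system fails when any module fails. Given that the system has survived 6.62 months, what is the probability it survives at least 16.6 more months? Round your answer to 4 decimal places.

Time to first failure ~ Exp(Σλ) with Σλ = 0.0835.
By memorylessness, P(T > 6.62+16.6 | T > 6.62) = P(T > 16.6) = e^(−0.0835·16.6) ≈ 0.2500.

0.2500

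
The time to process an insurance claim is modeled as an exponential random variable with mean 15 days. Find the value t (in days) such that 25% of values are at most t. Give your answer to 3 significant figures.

4.32

The rate is λ = 1/15 = 0.0666667 per day.
Set 1 − e^(−λt) = 0.25, so t = −ln(0.75)/λ = 0.28768/0.0666667 ≈ 4.31523 days.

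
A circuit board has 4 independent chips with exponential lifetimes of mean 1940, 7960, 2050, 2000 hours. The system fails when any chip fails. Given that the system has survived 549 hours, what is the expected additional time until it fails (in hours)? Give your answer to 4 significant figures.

First-failure rate Σλ = 1/1940 + 1/7960 + 1/2050 + 1/2000 = 0.0016289.
By memorylessness the expected residual is 1/Σλ = 613.912 hours, regardless of the 549 already elapsed.

613.9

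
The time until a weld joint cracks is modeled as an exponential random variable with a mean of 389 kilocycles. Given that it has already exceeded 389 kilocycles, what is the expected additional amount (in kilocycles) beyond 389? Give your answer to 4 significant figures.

389.0

The rate is λ = 1/389 = 0.00257069 per kilocycle.
By memorylessness, the remaining amount past any threshold is again Exp(λ) with mean 1/λ = 389 kilocycles.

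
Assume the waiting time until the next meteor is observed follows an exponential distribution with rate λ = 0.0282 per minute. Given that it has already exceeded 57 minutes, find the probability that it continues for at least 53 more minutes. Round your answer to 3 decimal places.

The exponential is memoryless, so the remaining time is again Exp(λ): the condition X > 57 is irrelevant.
P(X > 53) = e^(−1.4946) ≈ 0.224.

0.224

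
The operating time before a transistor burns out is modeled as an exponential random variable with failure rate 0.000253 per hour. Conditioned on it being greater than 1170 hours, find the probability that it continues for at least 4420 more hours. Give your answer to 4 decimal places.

0.3268

P(X > s+t | X > s) = e^(−λ(s+t))/e^(−λs) = e^(−λt), independent of s = 1170.
P(X > 4420) = e^(−1.1183) ≈ 0.3268.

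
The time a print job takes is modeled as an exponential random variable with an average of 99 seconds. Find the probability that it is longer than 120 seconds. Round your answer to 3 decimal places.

The rate is λ = 1/99 = 0.010101 per second.
P(X > 120) = e^(−λ·120) = e^(−1.2121) ≈ 0.298.

0.298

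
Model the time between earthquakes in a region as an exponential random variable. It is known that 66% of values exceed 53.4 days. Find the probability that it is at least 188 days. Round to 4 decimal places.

e^(−λ·53.4) = 0.66 ⇒ λ = −ln(0.66)/53.4 = 0.00778119.
P(X > 188) = e^(−0.00778119·188) = e^(−1.4629) ≈ 0.2316.

0.2316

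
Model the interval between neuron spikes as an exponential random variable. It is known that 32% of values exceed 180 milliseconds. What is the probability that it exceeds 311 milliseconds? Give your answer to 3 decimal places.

e^(−λ·180) = 0.32 ⇒ λ = −ln(0.32)/180 = 0.00633019.
P(X > 311) = e^(−0.00633019·311) = e^(−1.9687) ≈ 0.140.

0.140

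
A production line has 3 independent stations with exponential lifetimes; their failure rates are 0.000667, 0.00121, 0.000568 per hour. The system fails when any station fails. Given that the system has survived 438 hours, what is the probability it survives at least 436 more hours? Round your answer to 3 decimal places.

0.344

Time to first failure ~ Exp(Σλ) with Σλ = 0.002445.
By memorylessness, P(T > 438+436 | T > 438) = P(T > 436) = e^(−0.002445·436) ≈ 0.344.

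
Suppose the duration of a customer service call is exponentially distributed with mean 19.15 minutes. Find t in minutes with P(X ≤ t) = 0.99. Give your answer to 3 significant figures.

The rate is λ = 1/19.15 = 0.0522193 per minute.
Set 1 − e^(−λt) = 0.99, so t = −ln(0.01)/λ = 4.6052/0.0522193 ≈ 88.189 minutes.

88.2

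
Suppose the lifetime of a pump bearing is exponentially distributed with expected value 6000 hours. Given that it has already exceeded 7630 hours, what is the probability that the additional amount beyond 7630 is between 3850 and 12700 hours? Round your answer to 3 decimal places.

0.406

The rate is λ = 1/6000 = 0.000166667 per hour.
Memoryless: the residual past 7630 is again Exp(λ).
P(3850 < residual < 12700) = e^(−λ·3850) − e^(−λ·12700) = 0.52641 − 0.12043 ≈ 0.406.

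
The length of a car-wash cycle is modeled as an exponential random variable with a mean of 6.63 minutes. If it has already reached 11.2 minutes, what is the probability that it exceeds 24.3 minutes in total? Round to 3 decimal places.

0.139

The rate is λ = 1/6.63 = 0.15083 per minute.
The exponential is memoryless, so the remaining time is again Exp(λ): the condition X > 11.2 is irrelevant.
P(X > 13.1) = e^(−1.9759) ≈ 0.139.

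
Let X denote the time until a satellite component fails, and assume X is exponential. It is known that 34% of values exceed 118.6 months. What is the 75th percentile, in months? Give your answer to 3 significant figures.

e^(−λ·118.6) = 0.34 ⇒ λ = −ln(0.34)/118.6 = 0.0090962.
75th percentile: 1 − e^(−λt) = 0.75, t = −ln(0.25)/λ = 152.404 months.

152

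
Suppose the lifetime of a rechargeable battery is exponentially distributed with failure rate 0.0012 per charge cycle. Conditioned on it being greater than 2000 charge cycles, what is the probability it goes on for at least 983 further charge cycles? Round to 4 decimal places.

The exponential is memoryless, so the remaining time is again Exp(λ): the condition X > 2000 is irrelevant.
P(X > 983) = e^(−1.1796) ≈ 0.3074.

0.3074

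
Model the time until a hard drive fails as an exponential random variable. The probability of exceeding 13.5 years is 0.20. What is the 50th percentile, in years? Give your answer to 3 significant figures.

5.81

e^(−λ·13.5) = 0.20 ⇒ λ = −ln(0.20)/13.5 = 0.119218.
50th percentile: 1 − e^(−λt) = 0.5, t = −ln(0.5)/λ = 5.81413 years.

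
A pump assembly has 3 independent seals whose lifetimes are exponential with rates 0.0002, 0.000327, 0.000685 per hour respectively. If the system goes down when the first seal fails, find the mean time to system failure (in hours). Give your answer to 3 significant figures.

825

The time to first failure is exponential with rate Σλ = 0.0002 + 0.000327 + 0.000685 = 0.001212.
E[min] = 1/Σλ = 1/0.001212 = 825.083 hours.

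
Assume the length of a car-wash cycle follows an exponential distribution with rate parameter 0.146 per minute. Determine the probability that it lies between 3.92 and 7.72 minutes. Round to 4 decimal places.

P(3.92 < X < 7.72) = e^(−λ·3.92) − e^(−λ·7.72) = 0.56421 − 0.32396 ≈ 0.2403.

0.2403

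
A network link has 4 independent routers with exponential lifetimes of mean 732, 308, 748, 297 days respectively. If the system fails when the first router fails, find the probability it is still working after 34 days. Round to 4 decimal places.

0.7285

The first failure time is exponential with rate Σλ_i = 1/732 + 1/308 + 1/748 + 1/297 = 0.00931678 per day.
P(min > 34) = e^(−0.00931678·34) = e^(−0.31677) ≈ 0.7285.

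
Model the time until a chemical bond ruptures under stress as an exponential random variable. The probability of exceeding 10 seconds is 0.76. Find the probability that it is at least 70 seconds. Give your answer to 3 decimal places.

0.146

e^(−λ·10) = 0.76 ⇒ λ = −ln(0.76)/10 = 0.0274437.
P(X > 70) = e^(−0.0274437·70) = e^(−1.9211) ≈ 0.146.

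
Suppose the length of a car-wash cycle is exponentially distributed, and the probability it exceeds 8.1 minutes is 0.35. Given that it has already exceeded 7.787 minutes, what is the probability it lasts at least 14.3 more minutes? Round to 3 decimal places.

0.157

From e^(−λ·8.1) = 0.35, λ = −ln(0.35)/8.1 = 0.129608.
Memoryless: P(X > 7.787+14.3 | X > 7.787) = P(X > 14.3) = e^(−0.129608·14.3) ≈ 0.157.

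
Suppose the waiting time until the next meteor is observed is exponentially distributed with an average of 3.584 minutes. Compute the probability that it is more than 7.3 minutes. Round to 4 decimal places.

The rate is λ = 1/3.584 = 0.279018 per minute.
P(X > 7.3) = e^(−λ·7.3) = e^(−2.0368) ≈ 0.1304.

0.1304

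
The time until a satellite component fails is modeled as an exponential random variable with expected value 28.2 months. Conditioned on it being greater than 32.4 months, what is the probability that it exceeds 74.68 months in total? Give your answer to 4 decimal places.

0.2233

The rate is λ = 1/28.2 = 0.035461 per month.
By the memoryless property, P(X > 32.4+42.28 | X > 32.4) = P(X > 42.28).
P(X > 42.28) = e^(−1.4993) ≈ 0.2233.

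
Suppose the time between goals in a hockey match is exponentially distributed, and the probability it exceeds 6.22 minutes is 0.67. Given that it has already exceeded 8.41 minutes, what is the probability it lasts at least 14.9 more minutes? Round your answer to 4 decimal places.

From e^(−λ·6.22) = 0.67, λ = −ln(0.67)/6.22 = 0.0643855.
Memoryless: P(X > 8.41+14.9 | X > 8.41) = P(X > 14.9) = e^(−0.0643855·14.9) ≈ 0.3831.

0.3831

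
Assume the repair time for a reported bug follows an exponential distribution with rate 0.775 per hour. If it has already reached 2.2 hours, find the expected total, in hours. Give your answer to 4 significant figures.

By memorylessness, E[X | X > 2.2] = 2.2 + 1/λ = 2.2 + 1.29032 = 3.49032 hours.

3.490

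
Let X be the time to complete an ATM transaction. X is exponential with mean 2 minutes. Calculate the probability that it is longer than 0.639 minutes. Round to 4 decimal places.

The rate is λ = 1/2 = 0.5 per minute.
P(X > 0.639) = e^(−λ·0.639) = e^(−0.3195) ≈ 0.7265.

0.7265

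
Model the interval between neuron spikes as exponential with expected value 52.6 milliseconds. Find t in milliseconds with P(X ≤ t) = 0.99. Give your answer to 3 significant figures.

242

The rate is λ = 1/52.6 = 0.0190114 per millisecond.
Set 1 − e^(−λt) = 0.99, so t = −ln(0.01)/λ = 4.6052/0.0190114 ≈ 242.232 milliseconds.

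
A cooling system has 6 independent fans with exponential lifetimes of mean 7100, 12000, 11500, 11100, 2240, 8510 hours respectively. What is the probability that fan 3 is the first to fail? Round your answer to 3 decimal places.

Rates: λ_i = 1/mean_i → 0.000140845, 0.0000833333, 0.0000869565, 0.0000900901, 0.000446429, 0.000117509; Σλ = 0.000965162.
P(fan 3 first) = λ_3/Σλ = 0.0000869565/0.000965162 ≈ 0.090.

0.090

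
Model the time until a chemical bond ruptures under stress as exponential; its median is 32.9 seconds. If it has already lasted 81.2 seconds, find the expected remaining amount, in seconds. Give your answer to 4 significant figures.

47.46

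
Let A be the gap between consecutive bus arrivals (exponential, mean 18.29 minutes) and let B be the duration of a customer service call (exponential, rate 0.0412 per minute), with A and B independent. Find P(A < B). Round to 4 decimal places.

0.5703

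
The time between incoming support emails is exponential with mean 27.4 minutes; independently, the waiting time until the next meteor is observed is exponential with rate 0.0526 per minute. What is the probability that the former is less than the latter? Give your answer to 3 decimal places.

λ_1 = 1/27.4 = 0.0364964, λ_2 = 0.0526.
For independent exponentials, P(the former < the latter) = λ_1/(λ_1+λ_2) = 0.0364964/0.0890964 ≈ 0.410.

0.410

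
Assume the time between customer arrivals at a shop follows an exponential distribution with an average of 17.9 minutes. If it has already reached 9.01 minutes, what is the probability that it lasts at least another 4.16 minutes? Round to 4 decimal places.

0.7926

The rate is λ = 1/17.9 = 0.0558659 per minute.
The exponential is memoryless, so the remaining time is again Exp(λ): the condition X > 9.01 is irrelevant.
P(X > 4.16) = e^(−0.2324) ≈ 0.7926.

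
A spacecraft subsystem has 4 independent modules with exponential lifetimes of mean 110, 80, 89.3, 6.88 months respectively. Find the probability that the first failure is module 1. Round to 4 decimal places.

0.0510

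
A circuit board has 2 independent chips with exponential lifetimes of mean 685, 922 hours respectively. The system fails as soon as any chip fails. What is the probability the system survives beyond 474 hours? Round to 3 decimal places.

0.299

The first failure time is exponential with rate Σλ_i = 1/685 + 1/922 = 0.00254445 per hour.
P(min > 474) = e^(−0.00254445·474) = e^(−1.2061) ≈ 0.299.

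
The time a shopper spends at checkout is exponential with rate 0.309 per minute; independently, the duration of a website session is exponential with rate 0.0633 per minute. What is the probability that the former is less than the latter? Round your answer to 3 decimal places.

λ_1 = 0.309, λ_2 = 0.0633.
For independent exponentials, P(the former < the latter) = λ_1/(λ_1+λ_2) = 0.309/0.3723 ≈ 0.830.

0.830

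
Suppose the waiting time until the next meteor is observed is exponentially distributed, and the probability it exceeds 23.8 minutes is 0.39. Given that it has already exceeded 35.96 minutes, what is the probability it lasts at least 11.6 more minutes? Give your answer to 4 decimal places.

0.6320

From e^(−λ·23.8) = 0.39, λ = −ln(0.39)/23.8 = 0.0395634.
Memoryless: P(X > 35.96+11.6 | X > 35.96) = P(X > 11.6) = e^(−0.0395634·11.6) ≈ 0.6320.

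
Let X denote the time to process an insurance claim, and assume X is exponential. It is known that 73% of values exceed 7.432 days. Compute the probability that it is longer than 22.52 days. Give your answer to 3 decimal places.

e^(−λ·7.432) = 0.73 ⇒ λ = −ln(0.73)/7.432 = 0.0423454.
P(X > 22.52) = e^(−0.0423454·22.52) = e^(−0.95362) ≈ 0.385.

0.385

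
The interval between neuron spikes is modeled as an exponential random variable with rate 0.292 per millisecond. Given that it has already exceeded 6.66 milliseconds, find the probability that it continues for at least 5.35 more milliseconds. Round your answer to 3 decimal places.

0.210

The exponential is memoryless, so the remaining time is again Exp(λ): the condition X > 6.66 is irrelevant.
P(X > 5.35) = e^(−1.5622) ≈ 0.210.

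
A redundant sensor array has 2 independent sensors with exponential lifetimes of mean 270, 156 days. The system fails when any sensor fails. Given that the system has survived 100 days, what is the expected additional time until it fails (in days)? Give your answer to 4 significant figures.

First-failure rate Σλ = 1/270 + 1/156 = 0.010114.
By memorylessness the expected residual is 1/Σλ = 98.8732 days, regardless of the 100 already elapsed.

98.87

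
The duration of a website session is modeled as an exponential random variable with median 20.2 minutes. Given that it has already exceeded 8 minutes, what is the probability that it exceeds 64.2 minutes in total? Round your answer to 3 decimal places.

0.145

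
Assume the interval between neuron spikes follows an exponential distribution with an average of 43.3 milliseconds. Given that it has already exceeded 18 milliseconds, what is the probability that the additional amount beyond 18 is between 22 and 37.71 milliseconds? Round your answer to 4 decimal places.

0.1831

The rate is λ = 1/43.3 = 0.0230947 per millisecond.
Memoryless: the residual past 18 is again Exp(λ).
P(22 < residual < 37.71) = e^(−λ·22) − e^(−λ·37.71) = 0.60165 − 0.41857 ≈ 0.1831.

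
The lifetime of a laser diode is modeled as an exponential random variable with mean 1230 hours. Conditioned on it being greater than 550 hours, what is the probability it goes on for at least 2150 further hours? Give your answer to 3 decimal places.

0.174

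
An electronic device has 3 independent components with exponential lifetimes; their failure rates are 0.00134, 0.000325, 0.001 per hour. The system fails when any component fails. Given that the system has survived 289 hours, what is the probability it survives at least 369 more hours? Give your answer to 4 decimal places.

0.3740

Time to first failure ~ Exp(Σλ) with Σλ = 0.002665.
By memorylessness, P(T > 289+369 | T > 289) = P(T > 369) = e^(−0.002665·369) ≈ 0.3740.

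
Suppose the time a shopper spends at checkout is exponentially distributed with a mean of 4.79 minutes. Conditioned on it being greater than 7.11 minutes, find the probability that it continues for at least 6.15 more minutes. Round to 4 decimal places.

0.2769

The rate is λ = 1/4.79 = 0.208768 per minute.
By the memoryless property, P(X > 7.11+6.15 | X > 7.11) = P(X > 6.15).
P(X > 6.15) = e^(−1.2839) ≈ 0.2769.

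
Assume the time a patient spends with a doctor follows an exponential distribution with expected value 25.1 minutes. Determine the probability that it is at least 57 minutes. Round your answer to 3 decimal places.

The rate is λ = 1/25.1 = 0.0398406 per minute.
P(X > 57) = e^(−λ·57) = e^(−2.2709) ≈ 0.103.

0.103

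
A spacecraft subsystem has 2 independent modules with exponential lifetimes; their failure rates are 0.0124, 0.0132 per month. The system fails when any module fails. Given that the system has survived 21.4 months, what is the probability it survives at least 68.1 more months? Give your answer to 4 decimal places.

0.1749

Time to first failure ~ Exp(Σλ) with Σλ = 0.0256.
By memorylessness, P(T > 21.4+68.1 | T > 21.4) = P(T > 68.1) = e^(−0.0256·68.1) ≈ 0.1749.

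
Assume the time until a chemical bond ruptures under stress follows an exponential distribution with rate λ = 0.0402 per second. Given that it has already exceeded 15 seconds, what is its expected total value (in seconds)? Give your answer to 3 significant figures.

By memorylessness, E[X | X > 15] = 15 + 1/λ = 15 + 24.8756 = 39.8756 seconds.

39.9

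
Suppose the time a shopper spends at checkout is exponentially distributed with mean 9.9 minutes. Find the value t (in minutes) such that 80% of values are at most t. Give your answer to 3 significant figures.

15.9

The rate is λ = 1/9.9 = 0.10101 per minute.
Set 1 − e^(−λt) = 0.8, so t = −ln(0.2)/λ = 1.6094/0.10101 ≈ 15.9334 minutes.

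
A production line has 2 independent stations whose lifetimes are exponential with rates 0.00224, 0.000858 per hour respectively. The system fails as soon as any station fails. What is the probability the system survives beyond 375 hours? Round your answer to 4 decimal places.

0.3129

The time to first failure is exponential with rate Σλ = 0.00224 + 0.000858 = 0.003098.
P(min > 375) = e^(−0.003098·375) = e^(−1.1618) ≈ 0.3129.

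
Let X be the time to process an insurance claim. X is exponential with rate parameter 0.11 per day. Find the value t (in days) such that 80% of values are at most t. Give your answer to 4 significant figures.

Set 1 − e^(−λt) = 0.8, so t = −ln(0.2)/λ = 1.6094/0.11 ≈ 14.6313 days.

14.63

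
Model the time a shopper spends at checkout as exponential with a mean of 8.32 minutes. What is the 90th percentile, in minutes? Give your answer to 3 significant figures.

19.2

The rate is λ = 1/8.32 = 0.120192 per minute.
Set 1 − e^(−λt) = 0.9, so t = −ln(0.1)/λ = 2.3026/0.120192 ≈ 19.1575 minutes.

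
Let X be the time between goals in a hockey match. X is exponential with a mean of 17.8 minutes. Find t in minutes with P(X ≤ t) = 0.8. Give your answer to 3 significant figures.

The rate is λ = 1/17.8 = 0.0561798 per minute.
Set 1 − e^(−λt) = 0.8, so t = −ln(0.2)/λ = 1.6094/0.0561798 ≈ 28.648 minutes.

28.6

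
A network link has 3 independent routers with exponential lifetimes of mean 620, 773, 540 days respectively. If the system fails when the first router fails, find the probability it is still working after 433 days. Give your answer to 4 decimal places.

0.1274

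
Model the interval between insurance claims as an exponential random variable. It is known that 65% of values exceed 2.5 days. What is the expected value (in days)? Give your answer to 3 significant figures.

5.80

e^(−λ·2.5) = 0.65 ⇒ λ = −ln(0.65)/2.5 = 0.172313.
Mean = 1/λ = 5.80339 days.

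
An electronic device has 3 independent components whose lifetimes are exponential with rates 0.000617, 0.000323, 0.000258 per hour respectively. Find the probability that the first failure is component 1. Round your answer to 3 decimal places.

The time to first failure is exponential with rate Σλ = 0.000617 + 0.000323 + 0.000258 = 0.001198.
P(component 1 first) = λ_1/Σλ = 0.000617/0.001198 ≈ 0.515.

0.515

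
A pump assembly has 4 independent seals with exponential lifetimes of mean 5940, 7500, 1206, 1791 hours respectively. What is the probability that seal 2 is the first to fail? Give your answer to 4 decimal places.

0.0789

Rates: λ_i = 1/mean_i → 0.00016835, 0.000133333, 0.000829187, 0.000558347; Σλ = 0.00168922.
P(seal 2 first) = λ_2/Σλ = 0.000133333/0.00168922 ≈ 0.0789.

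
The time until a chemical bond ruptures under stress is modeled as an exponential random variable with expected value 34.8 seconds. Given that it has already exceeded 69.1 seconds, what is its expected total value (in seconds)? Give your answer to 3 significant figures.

The rate is λ = 1/34.8 = 0.0287356 per second.
By memorylessness, E[X | X > 69.1] = 69.1 + 1/λ = 69.1 + 34.8 = 103.9 seconds.

104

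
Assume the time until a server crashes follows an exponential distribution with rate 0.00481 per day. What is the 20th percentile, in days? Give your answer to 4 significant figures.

46.39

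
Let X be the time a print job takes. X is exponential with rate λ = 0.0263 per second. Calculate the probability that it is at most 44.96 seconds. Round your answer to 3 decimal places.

0.693

P(X ≤ 44.96) = 1 − e^(−λ·44.96) = 1 − e^(−1.1824) ≈ 0.693.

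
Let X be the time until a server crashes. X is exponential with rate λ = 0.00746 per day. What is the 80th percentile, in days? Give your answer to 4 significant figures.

Set 1 − e^(−λt) = 0.8, so t = −ln(0.2)/λ = 1.6094/0.00746 ≈ 215.742 days.

215.7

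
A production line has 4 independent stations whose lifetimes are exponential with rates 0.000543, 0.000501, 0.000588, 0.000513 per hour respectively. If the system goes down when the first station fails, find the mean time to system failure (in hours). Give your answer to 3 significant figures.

466

The time to first failure is exponential with rate Σλ = 0.000543 + 0.000501 + 0.000588 + 0.000513 = 0.002145.
E[min] = 1/Σλ = 1/0.002145 = 466.2 hours.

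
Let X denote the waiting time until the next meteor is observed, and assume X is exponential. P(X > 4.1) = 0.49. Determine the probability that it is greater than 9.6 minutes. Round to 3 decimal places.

0.188

e^(−λ·4.1) = 0.49 ⇒ λ = −ln(0.49)/4.1 = 0.173988.
P(X > 9.6) = e^(−0.173988·9.6) = e^(−1.6703) ≈ 0.188.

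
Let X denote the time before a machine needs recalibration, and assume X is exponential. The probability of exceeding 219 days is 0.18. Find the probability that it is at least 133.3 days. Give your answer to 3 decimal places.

0.352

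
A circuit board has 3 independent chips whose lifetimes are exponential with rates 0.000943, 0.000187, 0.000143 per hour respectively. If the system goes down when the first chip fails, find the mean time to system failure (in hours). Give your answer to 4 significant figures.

785.5

The time to first failure is exponential with rate Σλ = 0.000943 + 0.000187 + 0.000143 = 0.001273.
E[min] = 1/Σλ = 1/0.001273 = 785.546 hours.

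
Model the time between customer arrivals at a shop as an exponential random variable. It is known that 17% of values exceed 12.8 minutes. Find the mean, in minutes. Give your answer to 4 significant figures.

7.224

e^(−λ·12.8) = 0.17 ⇒ λ = −ln(0.17)/12.8 = 0.138434.
Mean = 1/λ = 7.22365 minutes.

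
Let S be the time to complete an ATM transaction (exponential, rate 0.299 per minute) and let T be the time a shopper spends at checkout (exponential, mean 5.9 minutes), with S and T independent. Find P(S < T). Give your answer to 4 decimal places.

0.6382

λ_1 = 0.299, λ_2 = 1/5.9 = 0.169492.
For independent exponentials, P(S < T) = λ_1/(λ_1+λ_2) = 0.299/0.468492 ≈ 0.6382.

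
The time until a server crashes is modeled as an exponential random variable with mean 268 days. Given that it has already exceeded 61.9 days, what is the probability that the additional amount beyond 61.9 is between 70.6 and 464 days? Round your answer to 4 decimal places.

0.5914

The rate is λ = 1/268 = 0.00373134 per day.
Memoryless: the residual past 61.9 is again Exp(λ).
P(70.6 < residual < 464) = e^(−λ·70.6) − e^(−λ·464) = 0.76841 − 0.17705 ≈ 0.5914.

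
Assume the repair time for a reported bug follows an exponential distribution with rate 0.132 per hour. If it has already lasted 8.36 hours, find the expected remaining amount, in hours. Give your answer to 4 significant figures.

7.576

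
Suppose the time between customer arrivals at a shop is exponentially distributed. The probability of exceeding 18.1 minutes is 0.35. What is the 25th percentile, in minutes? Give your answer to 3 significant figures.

e^(−λ·18.1) = 0.35 ⇒ λ = −ln(0.35)/18.1 = 0.0580012.
25th percentile: 1 − e^(−λt) = 0.25, t = −ln(0.75)/λ = 4.95993 minutes.

4.96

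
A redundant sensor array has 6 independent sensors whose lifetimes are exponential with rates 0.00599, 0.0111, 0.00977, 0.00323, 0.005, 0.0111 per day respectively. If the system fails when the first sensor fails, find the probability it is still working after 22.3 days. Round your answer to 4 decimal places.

The time to first failure is exponential with rate Σλ = 0.00599 + 0.0111 + 0.00977 + 0.00323 + 0.005 + 0.0111 = 0.04619.
P(min > 22.3) = e^(−0.04619·22.3) = e^(−1.03) ≈ 0.3570.

0.3570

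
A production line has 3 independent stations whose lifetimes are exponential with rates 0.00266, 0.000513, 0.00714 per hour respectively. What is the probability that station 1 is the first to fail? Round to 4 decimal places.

0.2579

The time to first failure is exponential with rate Σλ = 0.00266 + 0.000513 + 0.00714 = 0.010313.
P(station 1 first) = λ_1/Σλ = 0.00266/0.010313 ≈ 0.2579.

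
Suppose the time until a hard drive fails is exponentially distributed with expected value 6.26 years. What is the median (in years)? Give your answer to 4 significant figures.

The rate is λ = 1/6.26 = 0.159744 per year.
Set 1 − e^(−λt) = 0.5, so t = −ln(0.5)/λ = 0.69315/0.159744 ≈ 4.3391 years.

4.339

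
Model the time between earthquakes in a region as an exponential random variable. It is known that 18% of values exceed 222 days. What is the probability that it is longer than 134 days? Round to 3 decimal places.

0.355

e^(−λ·222) = 0.18 ⇒ λ = −ln(0.18)/222 = 0.00772432.
P(X > 134) = e^(−0.00772432·134) = e^(−1.0351) ≈ 0.355.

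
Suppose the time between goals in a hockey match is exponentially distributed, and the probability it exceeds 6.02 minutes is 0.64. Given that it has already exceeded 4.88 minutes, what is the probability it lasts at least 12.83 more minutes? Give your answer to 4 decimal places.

0.3863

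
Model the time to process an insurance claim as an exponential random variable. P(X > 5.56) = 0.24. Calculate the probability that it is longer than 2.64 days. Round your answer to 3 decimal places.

0.508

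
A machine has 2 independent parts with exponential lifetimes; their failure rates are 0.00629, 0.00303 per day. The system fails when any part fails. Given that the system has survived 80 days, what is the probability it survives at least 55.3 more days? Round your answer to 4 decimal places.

0.5973

Time to first failure ~ Exp(Σλ) with Σλ = 0.00932.
By memorylessness, P(T > 80+55.3 | T > 80) = P(T > 55.3) = e^(−0.00932·55.3) ≈ 0.5973.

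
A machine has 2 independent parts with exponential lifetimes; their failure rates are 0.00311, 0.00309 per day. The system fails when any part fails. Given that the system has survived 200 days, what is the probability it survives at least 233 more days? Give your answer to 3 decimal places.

0.236

Time to first failure ~ Exp(Σλ) with Σλ = 0.0062.
By memorylessness, P(T > 200+233 | T > 200) = P(T > 233) = e^(−0.0062·233) ≈ 0.236.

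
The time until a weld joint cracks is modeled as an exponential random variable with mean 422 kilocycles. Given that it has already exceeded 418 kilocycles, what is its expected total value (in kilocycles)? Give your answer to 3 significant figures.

840

The rate is λ = 1/422 = 0.00236967 per kilocycle.
By memorylessness, E[X | X > 418] = 418 + 1/λ = 418 + 422 = 840 kilocycles.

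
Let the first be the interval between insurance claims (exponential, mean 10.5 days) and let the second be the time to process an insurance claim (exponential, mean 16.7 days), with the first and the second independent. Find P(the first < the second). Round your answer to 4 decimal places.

0.6140

λ_1 = 1/10.5 = 0.0952381, λ_2 = 1/16.7 = 0.0598802.
For independent exponentials, P(the first < the second) = λ_1/(λ_1+λ_2) = 0.0952381/0.155118 ≈ 0.6140.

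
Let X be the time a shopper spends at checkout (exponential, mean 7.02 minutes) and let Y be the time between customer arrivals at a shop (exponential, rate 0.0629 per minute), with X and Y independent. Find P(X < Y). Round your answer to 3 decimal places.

0.694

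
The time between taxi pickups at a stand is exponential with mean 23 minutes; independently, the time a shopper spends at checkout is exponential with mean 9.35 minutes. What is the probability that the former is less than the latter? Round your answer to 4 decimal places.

0.2890

λ_1 = 1/23 = 0.0434783, λ_2 = 1/9.35 = 0.106952.
For independent exponentials, P(the former < the latter) = λ_1/(λ_1+λ_2) = 0.0434783/0.15043 ≈ 0.2890.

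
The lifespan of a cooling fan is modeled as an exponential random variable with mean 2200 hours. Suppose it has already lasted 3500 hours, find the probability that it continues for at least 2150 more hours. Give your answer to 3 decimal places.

The rate is λ = 1/2200 = 0.000454545 per hour.
By the memoryless property, P(X > 3500+2150 | X > 3500) = P(X > 2150).
P(X > 2150) = e^(−0.97727) ≈ 0.376.

0.376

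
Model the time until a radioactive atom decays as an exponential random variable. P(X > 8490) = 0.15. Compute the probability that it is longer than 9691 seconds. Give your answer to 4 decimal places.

0.1147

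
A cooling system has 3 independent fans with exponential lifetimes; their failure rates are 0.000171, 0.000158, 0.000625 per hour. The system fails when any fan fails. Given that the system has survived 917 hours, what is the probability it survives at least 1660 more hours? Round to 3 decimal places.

Time to first failure ~ Exp(Σλ) with Σλ = 0.000954.
By memorylessness, P(T > 917+1660 | T > 917) = P(T > 1660) = e^(−0.000954·1660) ≈ 0.205.

0.205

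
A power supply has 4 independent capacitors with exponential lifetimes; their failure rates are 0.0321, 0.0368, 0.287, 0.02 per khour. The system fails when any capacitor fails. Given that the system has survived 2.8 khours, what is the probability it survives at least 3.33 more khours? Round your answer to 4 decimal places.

0.2860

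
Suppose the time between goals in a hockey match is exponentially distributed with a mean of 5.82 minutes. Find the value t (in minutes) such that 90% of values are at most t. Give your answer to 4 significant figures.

The rate is λ = 1/5.82 = 0.171821 per minute.
Set 1 − e^(−λt) = 0.9, so t = −ln(0.1)/λ = 2.3026/0.171821 ≈ 13.401 minutes.

13.40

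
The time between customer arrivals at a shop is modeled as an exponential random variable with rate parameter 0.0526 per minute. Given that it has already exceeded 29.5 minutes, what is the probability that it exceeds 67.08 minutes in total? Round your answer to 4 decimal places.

The exponential is memoryless, so the remaining time is again Exp(λ): the condition X > 29.5 is irrelevant.
P(X > 37.58) = e^(−1.9767) ≈ 0.1385.

0.1385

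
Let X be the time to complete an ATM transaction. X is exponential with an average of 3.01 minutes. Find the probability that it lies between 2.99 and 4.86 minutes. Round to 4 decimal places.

The rate is λ = 1/3.01 = 0.332226 per minute.
P(2.99 < X < 4.86) = e^(−λ·2.99) − e^(−λ·4.86) = 0.37033 − 0.19897 ≈ 0.1714.

0.1714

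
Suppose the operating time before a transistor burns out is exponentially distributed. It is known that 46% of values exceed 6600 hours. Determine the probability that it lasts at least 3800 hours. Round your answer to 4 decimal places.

0.6395

e^(−λ·6600) = 0.46 ⇒ λ = −ln(0.46)/6600 = 0.000117656.
P(X > 3800) = e^(−0.000117656·3800) = e^(−0.44709) ≈ 0.6395.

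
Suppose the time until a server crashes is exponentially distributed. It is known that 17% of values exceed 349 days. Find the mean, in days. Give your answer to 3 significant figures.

e^(−λ·349) = 0.17 ⇒ λ = −ln(0.17)/349 = 0.00507724.
Mean = 1/λ = 196.957 days.

197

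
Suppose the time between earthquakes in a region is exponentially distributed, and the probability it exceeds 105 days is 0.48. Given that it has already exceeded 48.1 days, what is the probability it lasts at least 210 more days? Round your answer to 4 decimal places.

From e^(−λ·105) = 0.48, λ = −ln(0.48)/105 = 0.00699018.
Memoryless: P(X > 48.1+210 | X > 48.1) = P(X > 210) = e^(−0.00699018·210) ≈ 0.2304.

0.2304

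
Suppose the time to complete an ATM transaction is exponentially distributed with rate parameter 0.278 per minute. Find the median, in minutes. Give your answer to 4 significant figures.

Set 1 − e^(−λt) = 0.5, so t = −ln(0.5)/λ = 0.69315/0.278 ≈ 2.49334 minutes.

2.493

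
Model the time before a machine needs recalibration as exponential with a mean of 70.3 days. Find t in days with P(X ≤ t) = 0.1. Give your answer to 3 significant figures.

7.41

The rate is λ = 1/70.3 = 0.0142248 per day.
Set 1 − e^(−λt) = 0.1, so t = −ln(0.9)/λ = 0.10536/0.0142248 ≈ 7.40684 days.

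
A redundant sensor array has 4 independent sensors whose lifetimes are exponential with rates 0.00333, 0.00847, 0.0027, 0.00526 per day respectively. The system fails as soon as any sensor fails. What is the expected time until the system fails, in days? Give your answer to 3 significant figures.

50.6

The time to first failure is exponential with rate Σλ = 0.00333 + 0.00847 + 0.0027 + 0.00526 = 0.01976.
E[min] = 1/Σλ = 1/0.01976 = 50.6073 days.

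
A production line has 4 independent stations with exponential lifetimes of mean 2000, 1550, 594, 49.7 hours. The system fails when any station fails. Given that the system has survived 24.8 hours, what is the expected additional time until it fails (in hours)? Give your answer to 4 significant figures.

43.57

First-failure rate Σλ = 1/2000 + 1/1550 + 1/594 + 1/49.7 = 0.0229494.
By memorylessness the expected residual is 1/Σλ = 43.5741 hours, regardless of the 24.8 already elapsed.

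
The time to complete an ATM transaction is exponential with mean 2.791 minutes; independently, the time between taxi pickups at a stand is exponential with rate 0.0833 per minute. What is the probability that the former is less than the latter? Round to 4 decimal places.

0.8114

λ_1 = 1/2.791 = 0.358295, λ_2 = 0.0833.
For independent exponentials, P(the former < the latter) = λ_1/(λ_1+λ_2) = 0.358295/0.441595 ≈ 0.8114.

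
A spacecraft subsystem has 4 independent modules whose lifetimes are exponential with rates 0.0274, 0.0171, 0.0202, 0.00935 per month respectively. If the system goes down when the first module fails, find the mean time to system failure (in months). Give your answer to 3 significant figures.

13.5

The time to first failure is exponential with rate Σλ = 0.0274 + 0.0171 + 0.0202 + 0.00935 = 0.07405.
E[min] = 1/Σλ = 1/0.07405 = 13.5044 months.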